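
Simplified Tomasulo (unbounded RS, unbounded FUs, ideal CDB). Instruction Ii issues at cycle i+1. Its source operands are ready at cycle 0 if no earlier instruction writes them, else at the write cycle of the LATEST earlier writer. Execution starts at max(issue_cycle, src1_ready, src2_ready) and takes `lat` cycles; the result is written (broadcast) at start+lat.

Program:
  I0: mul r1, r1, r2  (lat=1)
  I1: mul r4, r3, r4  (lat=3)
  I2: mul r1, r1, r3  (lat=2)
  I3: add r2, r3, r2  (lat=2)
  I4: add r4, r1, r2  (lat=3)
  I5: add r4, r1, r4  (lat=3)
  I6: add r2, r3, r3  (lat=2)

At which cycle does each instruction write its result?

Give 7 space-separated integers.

I0 mul r1: issue@1 deps=(None,None) exec_start@1 write@2
I1 mul r4: issue@2 deps=(None,None) exec_start@2 write@5
I2 mul r1: issue@3 deps=(0,None) exec_start@3 write@5
I3 add r2: issue@4 deps=(None,None) exec_start@4 write@6
I4 add r4: issue@5 deps=(2,3) exec_start@6 write@9
I5 add r4: issue@6 deps=(2,4) exec_start@9 write@12
I6 add r2: issue@7 deps=(None,None) exec_start@7 write@9

Answer: 2 5 5 6 9 12 9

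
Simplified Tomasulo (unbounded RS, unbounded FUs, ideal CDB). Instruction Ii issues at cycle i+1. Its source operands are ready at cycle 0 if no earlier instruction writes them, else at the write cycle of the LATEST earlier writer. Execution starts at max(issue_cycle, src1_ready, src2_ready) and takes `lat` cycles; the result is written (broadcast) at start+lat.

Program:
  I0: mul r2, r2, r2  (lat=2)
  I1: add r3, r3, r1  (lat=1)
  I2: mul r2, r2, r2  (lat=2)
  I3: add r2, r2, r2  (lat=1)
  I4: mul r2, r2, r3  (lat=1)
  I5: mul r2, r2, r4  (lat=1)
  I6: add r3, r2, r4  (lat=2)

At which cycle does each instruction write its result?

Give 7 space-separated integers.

I0 mul r2: issue@1 deps=(None,None) exec_start@1 write@3
I1 add r3: issue@2 deps=(None,None) exec_start@2 write@3
I2 mul r2: issue@3 deps=(0,0) exec_start@3 write@5
I3 add r2: issue@4 deps=(2,2) exec_start@5 write@6
I4 mul r2: issue@5 deps=(3,1) exec_start@6 write@7
I5 mul r2: issue@6 deps=(4,None) exec_start@7 write@8
I6 add r3: issue@7 deps=(5,None) exec_start@8 write@10

Answer: 3 3 5 6 7 8 10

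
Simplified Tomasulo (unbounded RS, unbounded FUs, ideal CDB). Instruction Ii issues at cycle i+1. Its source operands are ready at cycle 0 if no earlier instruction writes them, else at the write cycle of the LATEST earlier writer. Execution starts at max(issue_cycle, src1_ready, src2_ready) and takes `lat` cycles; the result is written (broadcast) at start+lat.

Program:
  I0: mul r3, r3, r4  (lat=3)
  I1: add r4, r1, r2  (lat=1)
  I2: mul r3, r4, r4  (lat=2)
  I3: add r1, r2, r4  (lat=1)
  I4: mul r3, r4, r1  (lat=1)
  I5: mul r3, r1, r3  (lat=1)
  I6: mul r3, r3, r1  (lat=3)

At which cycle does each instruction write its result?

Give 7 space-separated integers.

I0 mul r3: issue@1 deps=(None,None) exec_start@1 write@4
I1 add r4: issue@2 deps=(None,None) exec_start@2 write@3
I2 mul r3: issue@3 deps=(1,1) exec_start@3 write@5
I3 add r1: issue@4 deps=(None,1) exec_start@4 write@5
I4 mul r3: issue@5 deps=(1,3) exec_start@5 write@6
I5 mul r3: issue@6 deps=(3,4) exec_start@6 write@7
I6 mul r3: issue@7 deps=(5,3) exec_start@7 write@10

Answer: 4 3 5 5 6 7 10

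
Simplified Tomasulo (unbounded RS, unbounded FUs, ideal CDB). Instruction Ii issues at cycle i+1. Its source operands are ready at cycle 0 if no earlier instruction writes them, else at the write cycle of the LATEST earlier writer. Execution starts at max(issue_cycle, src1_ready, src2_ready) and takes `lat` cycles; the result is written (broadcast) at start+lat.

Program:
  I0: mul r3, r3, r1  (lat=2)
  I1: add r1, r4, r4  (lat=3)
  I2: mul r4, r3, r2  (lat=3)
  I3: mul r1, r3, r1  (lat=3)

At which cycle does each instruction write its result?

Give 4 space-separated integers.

I0 mul r3: issue@1 deps=(None,None) exec_start@1 write@3
I1 add r1: issue@2 deps=(None,None) exec_start@2 write@5
I2 mul r4: issue@3 deps=(0,None) exec_start@3 write@6
I3 mul r1: issue@4 deps=(0,1) exec_start@5 write@8

Answer: 3 5 6 8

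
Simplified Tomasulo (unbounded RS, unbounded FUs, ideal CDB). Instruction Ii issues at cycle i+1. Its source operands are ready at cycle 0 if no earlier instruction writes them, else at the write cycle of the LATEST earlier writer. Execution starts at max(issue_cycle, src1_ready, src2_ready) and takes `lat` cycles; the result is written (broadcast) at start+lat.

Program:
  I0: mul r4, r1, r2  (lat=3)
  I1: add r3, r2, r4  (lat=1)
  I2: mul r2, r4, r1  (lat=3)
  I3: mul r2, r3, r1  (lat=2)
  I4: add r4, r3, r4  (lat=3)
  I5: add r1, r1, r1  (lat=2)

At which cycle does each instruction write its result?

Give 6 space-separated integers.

Answer: 4 5 7 7 8 8

Derivation:
I0 mul r4: issue@1 deps=(None,None) exec_start@1 write@4
I1 add r3: issue@2 deps=(None,0) exec_start@4 write@5
I2 mul r2: issue@3 deps=(0,None) exec_start@4 write@7
I3 mul r2: issue@4 deps=(1,None) exec_start@5 write@7
I4 add r4: issue@5 deps=(1,0) exec_start@5 write@8
I5 add r1: issue@6 deps=(None,None) exec_start@6 write@8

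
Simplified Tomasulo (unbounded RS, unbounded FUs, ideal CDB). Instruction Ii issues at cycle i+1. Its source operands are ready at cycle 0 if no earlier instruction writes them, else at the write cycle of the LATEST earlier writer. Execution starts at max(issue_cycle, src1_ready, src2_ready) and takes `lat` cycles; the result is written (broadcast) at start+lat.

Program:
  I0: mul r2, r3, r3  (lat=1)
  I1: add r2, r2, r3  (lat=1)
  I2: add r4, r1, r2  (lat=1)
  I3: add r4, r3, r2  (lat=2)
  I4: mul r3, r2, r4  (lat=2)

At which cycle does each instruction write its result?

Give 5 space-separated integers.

Answer: 2 3 4 6 8

Derivation:
I0 mul r2: issue@1 deps=(None,None) exec_start@1 write@2
I1 add r2: issue@2 deps=(0,None) exec_start@2 write@3
I2 add r4: issue@3 deps=(None,1) exec_start@3 write@4
I3 add r4: issue@4 deps=(None,1) exec_start@4 write@6
I4 mul r3: issue@5 deps=(1,3) exec_start@6 write@8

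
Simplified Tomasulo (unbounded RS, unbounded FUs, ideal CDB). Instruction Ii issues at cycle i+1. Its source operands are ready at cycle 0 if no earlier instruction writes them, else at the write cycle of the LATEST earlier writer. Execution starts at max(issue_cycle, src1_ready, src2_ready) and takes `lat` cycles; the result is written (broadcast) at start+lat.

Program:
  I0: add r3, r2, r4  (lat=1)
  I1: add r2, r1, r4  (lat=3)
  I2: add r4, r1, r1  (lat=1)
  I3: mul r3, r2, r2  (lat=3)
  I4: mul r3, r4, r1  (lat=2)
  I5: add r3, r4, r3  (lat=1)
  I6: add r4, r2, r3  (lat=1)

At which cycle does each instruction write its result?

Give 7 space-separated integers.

Answer: 2 5 4 8 7 8 9

Derivation:
I0 add r3: issue@1 deps=(None,None) exec_start@1 write@2
I1 add r2: issue@2 deps=(None,None) exec_start@2 write@5
I2 add r4: issue@3 deps=(None,None) exec_start@3 write@4
I3 mul r3: issue@4 deps=(1,1) exec_start@5 write@8
I4 mul r3: issue@5 deps=(2,None) exec_start@5 write@7
I5 add r3: issue@6 deps=(2,4) exec_start@7 write@8
I6 add r4: issue@7 deps=(1,5) exec_start@8 write@9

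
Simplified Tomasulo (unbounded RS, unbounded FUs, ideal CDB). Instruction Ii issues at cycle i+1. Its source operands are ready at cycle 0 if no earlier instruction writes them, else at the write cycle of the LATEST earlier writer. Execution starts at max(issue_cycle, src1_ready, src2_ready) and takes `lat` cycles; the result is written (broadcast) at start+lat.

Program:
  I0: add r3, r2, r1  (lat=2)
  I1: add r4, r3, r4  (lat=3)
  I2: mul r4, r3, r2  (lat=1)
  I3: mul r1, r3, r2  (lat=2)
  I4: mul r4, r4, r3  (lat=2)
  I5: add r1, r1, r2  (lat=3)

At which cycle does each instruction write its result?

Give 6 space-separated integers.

Answer: 3 6 4 6 7 9

Derivation:
I0 add r3: issue@1 deps=(None,None) exec_start@1 write@3
I1 add r4: issue@2 deps=(0,None) exec_start@3 write@6
I2 mul r4: issue@3 deps=(0,None) exec_start@3 write@4
I3 mul r1: issue@4 deps=(0,None) exec_start@4 write@6
I4 mul r4: issue@5 deps=(2,0) exec_start@5 write@7
I5 add r1: issue@6 deps=(3,None) exec_start@6 write@9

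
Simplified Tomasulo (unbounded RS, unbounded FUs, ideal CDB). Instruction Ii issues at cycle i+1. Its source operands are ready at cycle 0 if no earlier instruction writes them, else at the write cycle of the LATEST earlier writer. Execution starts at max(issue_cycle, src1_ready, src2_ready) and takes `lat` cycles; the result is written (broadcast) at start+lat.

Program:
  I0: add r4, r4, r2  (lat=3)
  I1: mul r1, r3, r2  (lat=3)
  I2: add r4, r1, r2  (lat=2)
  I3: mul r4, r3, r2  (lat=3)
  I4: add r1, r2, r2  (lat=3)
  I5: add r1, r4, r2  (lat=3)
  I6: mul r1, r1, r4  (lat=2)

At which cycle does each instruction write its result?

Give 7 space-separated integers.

I0 add r4: issue@1 deps=(None,None) exec_start@1 write@4
I1 mul r1: issue@2 deps=(None,None) exec_start@2 write@5
I2 add r4: issue@3 deps=(1,None) exec_start@5 write@7
I3 mul r4: issue@4 deps=(None,None) exec_start@4 write@7
I4 add r1: issue@5 deps=(None,None) exec_start@5 write@8
I5 add r1: issue@6 deps=(3,None) exec_start@7 write@10
I6 mul r1: issue@7 deps=(5,3) exec_start@10 write@12

Answer: 4 5 7 7 8 10 12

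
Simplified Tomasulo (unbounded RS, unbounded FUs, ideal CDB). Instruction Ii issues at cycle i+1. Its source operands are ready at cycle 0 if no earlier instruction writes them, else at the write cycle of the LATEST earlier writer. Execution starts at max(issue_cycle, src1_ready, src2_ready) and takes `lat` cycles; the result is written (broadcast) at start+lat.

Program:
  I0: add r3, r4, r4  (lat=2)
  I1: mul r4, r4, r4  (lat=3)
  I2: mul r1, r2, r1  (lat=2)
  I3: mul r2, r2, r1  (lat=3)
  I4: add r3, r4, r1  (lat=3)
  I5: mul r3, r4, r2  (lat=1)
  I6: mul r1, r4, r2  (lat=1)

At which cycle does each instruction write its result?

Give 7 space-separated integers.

Answer: 3 5 5 8 8 9 9

Derivation:
I0 add r3: issue@1 deps=(None,None) exec_start@1 write@3
I1 mul r4: issue@2 deps=(None,None) exec_start@2 write@5
I2 mul r1: issue@3 deps=(None,None) exec_start@3 write@5
I3 mul r2: issue@4 deps=(None,2) exec_start@5 write@8
I4 add r3: issue@5 deps=(1,2) exec_start@5 write@8
I5 mul r3: issue@6 deps=(1,3) exec_start@8 write@9
I6 mul r1: issue@7 deps=(1,3) exec_start@8 write@9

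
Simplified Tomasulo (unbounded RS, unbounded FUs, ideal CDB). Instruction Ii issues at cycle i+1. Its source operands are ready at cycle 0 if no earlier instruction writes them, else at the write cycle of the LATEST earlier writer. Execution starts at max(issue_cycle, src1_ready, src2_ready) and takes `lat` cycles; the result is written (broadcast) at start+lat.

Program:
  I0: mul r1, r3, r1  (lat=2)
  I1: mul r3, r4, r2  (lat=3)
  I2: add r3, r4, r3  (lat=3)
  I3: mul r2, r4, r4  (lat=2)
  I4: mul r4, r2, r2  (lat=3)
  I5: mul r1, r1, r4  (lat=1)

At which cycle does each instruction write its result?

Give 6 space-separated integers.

Answer: 3 5 8 6 9 10

Derivation:
I0 mul r1: issue@1 deps=(None,None) exec_start@1 write@3
I1 mul r3: issue@2 deps=(None,None) exec_start@2 write@5
I2 add r3: issue@3 deps=(None,1) exec_start@5 write@8
I3 mul r2: issue@4 deps=(None,None) exec_start@4 write@6
I4 mul r4: issue@5 deps=(3,3) exec_start@6 write@9
I5 mul r1: issue@6 deps=(0,4) exec_start@9 write@10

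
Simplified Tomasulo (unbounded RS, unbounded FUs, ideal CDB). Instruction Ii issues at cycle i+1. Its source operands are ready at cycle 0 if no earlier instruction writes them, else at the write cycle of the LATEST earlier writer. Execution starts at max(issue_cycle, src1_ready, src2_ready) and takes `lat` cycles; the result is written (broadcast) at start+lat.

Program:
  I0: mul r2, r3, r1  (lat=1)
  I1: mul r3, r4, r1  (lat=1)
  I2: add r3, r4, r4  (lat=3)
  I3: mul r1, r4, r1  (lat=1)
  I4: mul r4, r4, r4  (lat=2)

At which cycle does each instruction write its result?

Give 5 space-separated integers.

Answer: 2 3 6 5 7

Derivation:
I0 mul r2: issue@1 deps=(None,None) exec_start@1 write@2
I1 mul r3: issue@2 deps=(None,None) exec_start@2 write@3
I2 add r3: issue@3 deps=(None,None) exec_start@3 write@6
I3 mul r1: issue@4 deps=(None,None) exec_start@4 write@5
I4 mul r4: issue@5 deps=(None,None) exec_start@5 write@7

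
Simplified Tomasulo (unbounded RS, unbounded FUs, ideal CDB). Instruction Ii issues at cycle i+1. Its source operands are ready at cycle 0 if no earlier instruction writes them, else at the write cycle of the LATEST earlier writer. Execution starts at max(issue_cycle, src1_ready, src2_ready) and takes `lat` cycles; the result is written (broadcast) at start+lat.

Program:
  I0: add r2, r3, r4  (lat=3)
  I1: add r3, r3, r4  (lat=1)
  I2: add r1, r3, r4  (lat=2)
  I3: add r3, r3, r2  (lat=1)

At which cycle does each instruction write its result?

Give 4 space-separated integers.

I0 add r2: issue@1 deps=(None,None) exec_start@1 write@4
I1 add r3: issue@2 deps=(None,None) exec_start@2 write@3
I2 add r1: issue@3 deps=(1,None) exec_start@3 write@5
I3 add r3: issue@4 deps=(1,0) exec_start@4 write@5

Answer: 4 3 5 5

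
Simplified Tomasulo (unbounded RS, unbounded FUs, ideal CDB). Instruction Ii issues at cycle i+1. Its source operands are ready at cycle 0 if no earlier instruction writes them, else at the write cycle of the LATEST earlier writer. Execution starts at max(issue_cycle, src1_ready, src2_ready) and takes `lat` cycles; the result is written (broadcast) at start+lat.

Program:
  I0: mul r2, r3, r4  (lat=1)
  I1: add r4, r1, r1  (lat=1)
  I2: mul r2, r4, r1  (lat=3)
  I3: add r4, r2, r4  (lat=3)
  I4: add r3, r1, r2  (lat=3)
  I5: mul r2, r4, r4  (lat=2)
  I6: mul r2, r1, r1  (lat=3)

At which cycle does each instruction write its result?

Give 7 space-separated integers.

Answer: 2 3 6 9 9 11 10

Derivation:
I0 mul r2: issue@1 deps=(None,None) exec_start@1 write@2
I1 add r4: issue@2 deps=(None,None) exec_start@2 write@3
I2 mul r2: issue@3 deps=(1,None) exec_start@3 write@6
I3 add r4: issue@4 deps=(2,1) exec_start@6 write@9
I4 add r3: issue@5 deps=(None,2) exec_start@6 write@9
I5 mul r2: issue@6 deps=(3,3) exec_start@9 write@11
I6 mul r2: issue@7 deps=(None,None) exec_start@7 write@10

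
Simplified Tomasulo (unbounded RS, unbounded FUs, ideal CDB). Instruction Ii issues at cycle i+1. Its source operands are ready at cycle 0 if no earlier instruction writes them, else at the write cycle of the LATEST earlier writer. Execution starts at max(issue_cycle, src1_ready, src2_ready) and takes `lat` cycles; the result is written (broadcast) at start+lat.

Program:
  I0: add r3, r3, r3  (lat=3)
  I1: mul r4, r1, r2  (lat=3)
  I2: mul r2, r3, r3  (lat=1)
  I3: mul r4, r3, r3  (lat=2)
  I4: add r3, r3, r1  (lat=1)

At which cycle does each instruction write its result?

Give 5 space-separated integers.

Answer: 4 5 5 6 6

Derivation:
I0 add r3: issue@1 deps=(None,None) exec_start@1 write@4
I1 mul r4: issue@2 deps=(None,None) exec_start@2 write@5
I2 mul r2: issue@3 deps=(0,0) exec_start@4 write@5
I3 mul r4: issue@4 deps=(0,0) exec_start@4 write@6
I4 add r3: issue@5 deps=(0,None) exec_start@5 write@6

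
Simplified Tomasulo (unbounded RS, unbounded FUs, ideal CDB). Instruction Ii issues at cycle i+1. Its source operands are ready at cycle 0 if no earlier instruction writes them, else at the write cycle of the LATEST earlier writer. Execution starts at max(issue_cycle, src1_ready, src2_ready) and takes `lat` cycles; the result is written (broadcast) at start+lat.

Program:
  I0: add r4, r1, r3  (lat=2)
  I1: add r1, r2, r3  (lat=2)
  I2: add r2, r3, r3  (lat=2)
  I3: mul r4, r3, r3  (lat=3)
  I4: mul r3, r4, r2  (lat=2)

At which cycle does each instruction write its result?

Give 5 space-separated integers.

I0 add r4: issue@1 deps=(None,None) exec_start@1 write@3
I1 add r1: issue@2 deps=(None,None) exec_start@2 write@4
I2 add r2: issue@3 deps=(None,None) exec_start@3 write@5
I3 mul r4: issue@4 deps=(None,None) exec_start@4 write@7
I4 mul r3: issue@5 deps=(3,2) exec_start@7 write@9

Answer: 3 4 5 7 9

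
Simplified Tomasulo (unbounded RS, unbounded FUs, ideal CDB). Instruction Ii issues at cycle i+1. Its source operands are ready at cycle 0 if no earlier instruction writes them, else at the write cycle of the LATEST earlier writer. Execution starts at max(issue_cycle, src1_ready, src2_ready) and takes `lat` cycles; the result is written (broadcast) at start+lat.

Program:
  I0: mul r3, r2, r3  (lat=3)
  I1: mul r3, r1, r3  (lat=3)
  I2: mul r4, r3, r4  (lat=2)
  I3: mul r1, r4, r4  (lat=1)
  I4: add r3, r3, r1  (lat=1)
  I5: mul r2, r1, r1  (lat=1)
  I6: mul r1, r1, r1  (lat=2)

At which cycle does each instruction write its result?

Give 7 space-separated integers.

I0 mul r3: issue@1 deps=(None,None) exec_start@1 write@4
I1 mul r3: issue@2 deps=(None,0) exec_start@4 write@7
I2 mul r4: issue@3 deps=(1,None) exec_start@7 write@9
I3 mul r1: issue@4 deps=(2,2) exec_start@9 write@10
I4 add r3: issue@5 deps=(1,3) exec_start@10 write@11
I5 mul r2: issue@6 deps=(3,3) exec_start@10 write@11
I6 mul r1: issue@7 deps=(3,3) exec_start@10 write@12

Answer: 4 7 9 10 11 11 12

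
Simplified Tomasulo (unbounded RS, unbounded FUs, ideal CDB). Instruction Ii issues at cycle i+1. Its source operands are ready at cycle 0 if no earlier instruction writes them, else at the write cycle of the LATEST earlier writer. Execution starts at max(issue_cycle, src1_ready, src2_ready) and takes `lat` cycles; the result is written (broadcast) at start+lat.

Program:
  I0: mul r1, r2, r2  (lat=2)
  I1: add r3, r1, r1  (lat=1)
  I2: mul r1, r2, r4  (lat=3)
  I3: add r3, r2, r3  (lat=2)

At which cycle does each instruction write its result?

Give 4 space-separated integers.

I0 mul r1: issue@1 deps=(None,None) exec_start@1 write@3
I1 add r3: issue@2 deps=(0,0) exec_start@3 write@4
I2 mul r1: issue@3 deps=(None,None) exec_start@3 write@6
I3 add r3: issue@4 deps=(None,1) exec_start@4 write@6

Answer: 3 4 6 6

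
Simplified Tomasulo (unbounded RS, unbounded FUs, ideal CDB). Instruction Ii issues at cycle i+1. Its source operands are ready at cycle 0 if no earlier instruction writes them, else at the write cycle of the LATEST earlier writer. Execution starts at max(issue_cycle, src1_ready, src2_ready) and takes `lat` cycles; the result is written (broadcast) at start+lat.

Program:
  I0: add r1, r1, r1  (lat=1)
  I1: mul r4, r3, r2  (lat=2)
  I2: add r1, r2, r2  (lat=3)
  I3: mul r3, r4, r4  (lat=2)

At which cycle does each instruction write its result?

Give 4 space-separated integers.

I0 add r1: issue@1 deps=(None,None) exec_start@1 write@2
I1 mul r4: issue@2 deps=(None,None) exec_start@2 write@4
I2 add r1: issue@3 deps=(None,None) exec_start@3 write@6
I3 mul r3: issue@4 deps=(1,1) exec_start@4 write@6

Answer: 2 4 6 6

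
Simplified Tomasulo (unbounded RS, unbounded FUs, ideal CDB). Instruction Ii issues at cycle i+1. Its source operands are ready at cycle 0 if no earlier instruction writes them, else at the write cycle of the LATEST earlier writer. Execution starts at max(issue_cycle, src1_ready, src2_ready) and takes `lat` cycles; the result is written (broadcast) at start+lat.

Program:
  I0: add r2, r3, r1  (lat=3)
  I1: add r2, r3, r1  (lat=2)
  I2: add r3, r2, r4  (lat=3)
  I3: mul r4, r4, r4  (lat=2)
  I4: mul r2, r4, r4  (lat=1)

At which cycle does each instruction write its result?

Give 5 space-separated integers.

I0 add r2: issue@1 deps=(None,None) exec_start@1 write@4
I1 add r2: issue@2 deps=(None,None) exec_start@2 write@4
I2 add r3: issue@3 deps=(1,None) exec_start@4 write@7
I3 mul r4: issue@4 deps=(None,None) exec_start@4 write@6
I4 mul r2: issue@5 deps=(3,3) exec_start@6 write@7

Answer: 4 4 7 6 7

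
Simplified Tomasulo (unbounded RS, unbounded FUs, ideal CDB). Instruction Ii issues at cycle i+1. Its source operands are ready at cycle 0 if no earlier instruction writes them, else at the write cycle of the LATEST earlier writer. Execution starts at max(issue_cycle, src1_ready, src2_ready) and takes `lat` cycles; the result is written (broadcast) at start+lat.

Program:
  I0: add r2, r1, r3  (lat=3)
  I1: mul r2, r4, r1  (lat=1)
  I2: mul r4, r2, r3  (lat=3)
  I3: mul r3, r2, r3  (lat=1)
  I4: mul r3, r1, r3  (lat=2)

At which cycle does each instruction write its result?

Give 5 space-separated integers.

Answer: 4 3 6 5 7

Derivation:
I0 add r2: issue@1 deps=(None,None) exec_start@1 write@4
I1 mul r2: issue@2 deps=(None,None) exec_start@2 write@3
I2 mul r4: issue@3 deps=(1,None) exec_start@3 write@6
I3 mul r3: issue@4 deps=(1,None) exec_start@4 write@5
I4 mul r3: issue@5 deps=(None,3) exec_start@5 write@7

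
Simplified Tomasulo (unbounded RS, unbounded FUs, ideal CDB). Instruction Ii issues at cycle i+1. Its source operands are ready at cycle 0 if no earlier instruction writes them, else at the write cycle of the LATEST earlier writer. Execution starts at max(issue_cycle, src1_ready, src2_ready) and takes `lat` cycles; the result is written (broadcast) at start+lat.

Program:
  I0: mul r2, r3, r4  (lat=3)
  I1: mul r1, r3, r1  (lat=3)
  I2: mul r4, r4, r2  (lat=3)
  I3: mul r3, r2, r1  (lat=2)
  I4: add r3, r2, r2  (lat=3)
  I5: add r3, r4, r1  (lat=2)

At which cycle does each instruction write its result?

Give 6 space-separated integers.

I0 mul r2: issue@1 deps=(None,None) exec_start@1 write@4
I1 mul r1: issue@2 deps=(None,None) exec_start@2 write@5
I2 mul r4: issue@3 deps=(None,0) exec_start@4 write@7
I3 mul r3: issue@4 deps=(0,1) exec_start@5 write@7
I4 add r3: issue@5 deps=(0,0) exec_start@5 write@8
I5 add r3: issue@6 deps=(2,1) exec_start@7 write@9

Answer: 4 5 7 7 8 9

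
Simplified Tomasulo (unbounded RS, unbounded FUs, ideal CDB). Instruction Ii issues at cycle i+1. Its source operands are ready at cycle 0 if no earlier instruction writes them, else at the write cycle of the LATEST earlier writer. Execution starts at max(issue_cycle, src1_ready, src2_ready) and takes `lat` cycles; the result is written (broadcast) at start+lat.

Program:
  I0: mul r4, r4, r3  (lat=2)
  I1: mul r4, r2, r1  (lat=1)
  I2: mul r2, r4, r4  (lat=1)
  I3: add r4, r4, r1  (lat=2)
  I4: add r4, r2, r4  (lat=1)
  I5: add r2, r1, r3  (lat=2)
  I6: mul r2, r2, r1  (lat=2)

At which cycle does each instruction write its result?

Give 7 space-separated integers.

Answer: 3 3 4 6 7 8 10

Derivation:
I0 mul r4: issue@1 deps=(None,None) exec_start@1 write@3
I1 mul r4: issue@2 deps=(None,None) exec_start@2 write@3
I2 mul r2: issue@3 deps=(1,1) exec_start@3 write@4
I3 add r4: issue@4 deps=(1,None) exec_start@4 write@6
I4 add r4: issue@5 deps=(2,3) exec_start@6 write@7
I5 add r2: issue@6 deps=(None,None) exec_start@6 write@8
I6 mul r2: issue@7 deps=(5,None) exec_start@8 write@10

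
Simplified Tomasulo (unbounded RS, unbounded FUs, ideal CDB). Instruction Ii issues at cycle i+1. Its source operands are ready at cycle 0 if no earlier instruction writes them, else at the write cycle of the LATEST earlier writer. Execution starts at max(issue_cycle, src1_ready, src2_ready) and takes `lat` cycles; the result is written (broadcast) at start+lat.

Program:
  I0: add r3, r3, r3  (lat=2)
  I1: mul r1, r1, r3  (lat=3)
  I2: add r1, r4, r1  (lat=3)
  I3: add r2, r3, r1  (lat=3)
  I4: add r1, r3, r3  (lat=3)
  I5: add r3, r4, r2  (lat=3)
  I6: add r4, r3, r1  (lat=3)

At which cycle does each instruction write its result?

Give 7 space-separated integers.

I0 add r3: issue@1 deps=(None,None) exec_start@1 write@3
I1 mul r1: issue@2 deps=(None,0) exec_start@3 write@6
I2 add r1: issue@3 deps=(None,1) exec_start@6 write@9
I3 add r2: issue@4 deps=(0,2) exec_start@9 write@12
I4 add r1: issue@5 deps=(0,0) exec_start@5 write@8
I5 add r3: issue@6 deps=(None,3) exec_start@12 write@15
I6 add r4: issue@7 deps=(5,4) exec_start@15 write@18

Answer: 3 6 9 12 8 15 18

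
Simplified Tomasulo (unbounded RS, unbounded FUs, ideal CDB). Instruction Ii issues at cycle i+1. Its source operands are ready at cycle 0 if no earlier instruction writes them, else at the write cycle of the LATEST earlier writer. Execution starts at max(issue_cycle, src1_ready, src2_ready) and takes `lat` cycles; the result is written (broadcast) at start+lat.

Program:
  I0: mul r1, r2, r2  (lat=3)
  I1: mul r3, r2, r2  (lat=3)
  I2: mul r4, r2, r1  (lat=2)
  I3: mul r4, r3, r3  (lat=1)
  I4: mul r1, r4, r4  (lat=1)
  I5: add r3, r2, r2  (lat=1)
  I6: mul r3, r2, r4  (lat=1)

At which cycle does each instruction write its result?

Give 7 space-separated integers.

Answer: 4 5 6 6 7 7 8

Derivation:
I0 mul r1: issue@1 deps=(None,None) exec_start@1 write@4
I1 mul r3: issue@2 deps=(None,None) exec_start@2 write@5
I2 mul r4: issue@3 deps=(None,0) exec_start@4 write@6
I3 mul r4: issue@4 deps=(1,1) exec_start@5 write@6
I4 mul r1: issue@5 deps=(3,3) exec_start@6 write@7
I5 add r3: issue@6 deps=(None,None) exec_start@6 write@7
I6 mul r3: issue@7 deps=(None,3) exec_start@7 write@8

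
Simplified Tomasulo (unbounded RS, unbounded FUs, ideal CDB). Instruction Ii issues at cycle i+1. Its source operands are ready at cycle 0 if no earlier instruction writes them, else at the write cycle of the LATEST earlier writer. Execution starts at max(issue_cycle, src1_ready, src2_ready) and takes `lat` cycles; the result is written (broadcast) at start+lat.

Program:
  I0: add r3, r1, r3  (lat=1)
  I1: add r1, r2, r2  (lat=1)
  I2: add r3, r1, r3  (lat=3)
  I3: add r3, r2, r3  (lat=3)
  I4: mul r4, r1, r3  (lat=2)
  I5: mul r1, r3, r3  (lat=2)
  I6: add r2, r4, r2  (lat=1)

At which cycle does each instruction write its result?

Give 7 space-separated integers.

I0 add r3: issue@1 deps=(None,None) exec_start@1 write@2
I1 add r1: issue@2 deps=(None,None) exec_start@2 write@3
I2 add r3: issue@3 deps=(1,0) exec_start@3 write@6
I3 add r3: issue@4 deps=(None,2) exec_start@6 write@9
I4 mul r4: issue@5 deps=(1,3) exec_start@9 write@11
I5 mul r1: issue@6 deps=(3,3) exec_start@9 write@11
I6 add r2: issue@7 deps=(4,None) exec_start@11 write@12

Answer: 2 3 6 9 11 11 12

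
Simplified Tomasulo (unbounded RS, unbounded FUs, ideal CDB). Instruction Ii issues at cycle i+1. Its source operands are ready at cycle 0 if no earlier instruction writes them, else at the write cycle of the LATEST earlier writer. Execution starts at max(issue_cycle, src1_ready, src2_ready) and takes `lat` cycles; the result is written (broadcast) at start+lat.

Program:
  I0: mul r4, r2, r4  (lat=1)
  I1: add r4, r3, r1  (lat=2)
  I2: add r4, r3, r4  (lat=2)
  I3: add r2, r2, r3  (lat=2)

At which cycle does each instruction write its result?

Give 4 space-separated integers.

Answer: 2 4 6 6

Derivation:
I0 mul r4: issue@1 deps=(None,None) exec_start@1 write@2
I1 add r4: issue@2 deps=(None,None) exec_start@2 write@4
I2 add r4: issue@3 deps=(None,1) exec_start@4 write@6
I3 add r2: issue@4 deps=(None,None) exec_start@4 write@6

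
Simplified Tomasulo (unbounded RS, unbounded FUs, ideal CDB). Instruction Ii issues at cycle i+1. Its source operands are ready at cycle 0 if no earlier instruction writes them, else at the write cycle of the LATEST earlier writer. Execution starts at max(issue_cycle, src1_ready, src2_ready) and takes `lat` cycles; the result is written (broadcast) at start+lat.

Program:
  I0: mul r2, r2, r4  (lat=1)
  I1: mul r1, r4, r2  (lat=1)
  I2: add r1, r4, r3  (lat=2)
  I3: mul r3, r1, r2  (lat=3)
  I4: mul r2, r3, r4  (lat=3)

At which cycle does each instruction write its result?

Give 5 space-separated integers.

I0 mul r2: issue@1 deps=(None,None) exec_start@1 write@2
I1 mul r1: issue@2 deps=(None,0) exec_start@2 write@3
I2 add r1: issue@3 deps=(None,None) exec_start@3 write@5
I3 mul r3: issue@4 deps=(2,0) exec_start@5 write@8
I4 mul r2: issue@5 deps=(3,None) exec_start@8 write@11

Answer: 2 3 5 8 11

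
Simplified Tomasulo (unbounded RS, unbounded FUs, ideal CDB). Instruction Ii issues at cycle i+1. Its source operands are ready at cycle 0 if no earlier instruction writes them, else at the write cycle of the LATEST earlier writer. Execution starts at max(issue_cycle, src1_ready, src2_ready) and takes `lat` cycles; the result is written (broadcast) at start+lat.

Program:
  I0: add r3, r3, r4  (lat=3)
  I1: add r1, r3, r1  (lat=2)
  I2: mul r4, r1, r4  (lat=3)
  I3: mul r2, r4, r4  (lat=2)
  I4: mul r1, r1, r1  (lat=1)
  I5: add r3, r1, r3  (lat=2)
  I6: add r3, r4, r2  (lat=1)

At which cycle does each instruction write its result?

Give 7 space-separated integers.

Answer: 4 6 9 11 7 9 12

Derivation:
I0 add r3: issue@1 deps=(None,None) exec_start@1 write@4
I1 add r1: issue@2 deps=(0,None) exec_start@4 write@6
I2 mul r4: issue@3 deps=(1,None) exec_start@6 write@9
I3 mul r2: issue@4 deps=(2,2) exec_start@9 write@11
I4 mul r1: issue@5 deps=(1,1) exec_start@6 write@7
I5 add r3: issue@6 deps=(4,0) exec_start@7 write@9
I6 add r3: issue@7 deps=(2,3) exec_start@11 write@12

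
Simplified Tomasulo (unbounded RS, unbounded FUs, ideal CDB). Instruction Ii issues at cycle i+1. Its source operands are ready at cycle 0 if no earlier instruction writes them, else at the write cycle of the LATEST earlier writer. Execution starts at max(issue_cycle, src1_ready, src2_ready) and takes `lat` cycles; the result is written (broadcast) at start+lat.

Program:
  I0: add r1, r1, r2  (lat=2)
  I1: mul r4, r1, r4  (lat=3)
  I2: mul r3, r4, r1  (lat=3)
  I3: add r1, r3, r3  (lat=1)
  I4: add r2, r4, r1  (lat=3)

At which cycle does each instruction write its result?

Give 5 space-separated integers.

Answer: 3 6 9 10 13

Derivation:
I0 add r1: issue@1 deps=(None,None) exec_start@1 write@3
I1 mul r4: issue@2 deps=(0,None) exec_start@3 write@6
I2 mul r3: issue@3 deps=(1,0) exec_start@6 write@9
I3 add r1: issue@4 deps=(2,2) exec_start@9 write@10
I4 add r2: issue@5 deps=(1,3) exec_start@10 write@13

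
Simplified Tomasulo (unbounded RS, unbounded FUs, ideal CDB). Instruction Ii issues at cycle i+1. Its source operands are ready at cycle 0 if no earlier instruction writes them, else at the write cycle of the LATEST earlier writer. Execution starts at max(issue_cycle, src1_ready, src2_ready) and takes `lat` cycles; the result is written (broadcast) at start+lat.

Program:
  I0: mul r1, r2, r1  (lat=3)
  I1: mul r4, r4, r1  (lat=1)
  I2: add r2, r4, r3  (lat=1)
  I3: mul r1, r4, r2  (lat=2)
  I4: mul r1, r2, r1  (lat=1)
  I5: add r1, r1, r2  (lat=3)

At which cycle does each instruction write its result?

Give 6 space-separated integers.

Answer: 4 5 6 8 9 12

Derivation:
I0 mul r1: issue@1 deps=(None,None) exec_start@1 write@4
I1 mul r4: issue@2 deps=(None,0) exec_start@4 write@5
I2 add r2: issue@3 deps=(1,None) exec_start@5 write@6
I3 mul r1: issue@4 deps=(1,2) exec_start@6 write@8
I4 mul r1: issue@5 deps=(2,3) exec_start@8 write@9
I5 add r1: issue@6 deps=(4,2) exec_start@9 write@12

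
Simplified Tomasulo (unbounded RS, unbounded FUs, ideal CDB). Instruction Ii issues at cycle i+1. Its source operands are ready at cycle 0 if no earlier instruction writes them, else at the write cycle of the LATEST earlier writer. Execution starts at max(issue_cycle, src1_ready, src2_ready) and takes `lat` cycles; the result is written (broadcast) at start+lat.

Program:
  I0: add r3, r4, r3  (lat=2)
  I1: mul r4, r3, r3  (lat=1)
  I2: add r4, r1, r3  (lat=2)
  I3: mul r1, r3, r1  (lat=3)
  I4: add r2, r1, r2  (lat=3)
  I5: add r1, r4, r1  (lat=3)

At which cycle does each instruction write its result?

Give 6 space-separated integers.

Answer: 3 4 5 7 10 10

Derivation:
I0 add r3: issue@1 deps=(None,None) exec_start@1 write@3
I1 mul r4: issue@2 deps=(0,0) exec_start@3 write@4
I2 add r4: issue@3 deps=(None,0) exec_start@3 write@5
I3 mul r1: issue@4 deps=(0,None) exec_start@4 write@7
I4 add r2: issue@5 deps=(3,None) exec_start@7 write@10
I5 add r1: issue@6 deps=(2,3) exec_start@7 write@10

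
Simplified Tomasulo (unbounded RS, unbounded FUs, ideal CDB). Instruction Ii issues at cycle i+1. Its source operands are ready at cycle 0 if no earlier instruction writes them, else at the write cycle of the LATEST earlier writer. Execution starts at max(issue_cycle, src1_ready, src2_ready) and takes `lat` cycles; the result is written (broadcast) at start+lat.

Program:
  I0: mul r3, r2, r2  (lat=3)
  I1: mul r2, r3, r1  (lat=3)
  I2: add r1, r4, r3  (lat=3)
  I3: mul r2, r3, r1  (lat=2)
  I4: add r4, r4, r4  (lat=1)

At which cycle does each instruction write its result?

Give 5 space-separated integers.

I0 mul r3: issue@1 deps=(None,None) exec_start@1 write@4
I1 mul r2: issue@2 deps=(0,None) exec_start@4 write@7
I2 add r1: issue@3 deps=(None,0) exec_start@4 write@7
I3 mul r2: issue@4 deps=(0,2) exec_start@7 write@9
I4 add r4: issue@5 deps=(None,None) exec_start@5 write@6

Answer: 4 7 7 9 6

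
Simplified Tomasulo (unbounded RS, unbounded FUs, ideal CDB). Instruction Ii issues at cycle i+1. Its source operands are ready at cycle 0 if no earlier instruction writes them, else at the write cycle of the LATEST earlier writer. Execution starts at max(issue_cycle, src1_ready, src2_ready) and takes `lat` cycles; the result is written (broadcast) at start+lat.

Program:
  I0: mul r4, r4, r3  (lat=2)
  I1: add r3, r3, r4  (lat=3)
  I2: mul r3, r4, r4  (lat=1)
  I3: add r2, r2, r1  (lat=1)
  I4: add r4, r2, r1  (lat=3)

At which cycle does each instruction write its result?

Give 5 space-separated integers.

I0 mul r4: issue@1 deps=(None,None) exec_start@1 write@3
I1 add r3: issue@2 deps=(None,0) exec_start@3 write@6
I2 mul r3: issue@3 deps=(0,0) exec_start@3 write@4
I3 add r2: issue@4 deps=(None,None) exec_start@4 write@5
I4 add r4: issue@5 deps=(3,None) exec_start@5 write@8

Answer: 3 6 4 5 8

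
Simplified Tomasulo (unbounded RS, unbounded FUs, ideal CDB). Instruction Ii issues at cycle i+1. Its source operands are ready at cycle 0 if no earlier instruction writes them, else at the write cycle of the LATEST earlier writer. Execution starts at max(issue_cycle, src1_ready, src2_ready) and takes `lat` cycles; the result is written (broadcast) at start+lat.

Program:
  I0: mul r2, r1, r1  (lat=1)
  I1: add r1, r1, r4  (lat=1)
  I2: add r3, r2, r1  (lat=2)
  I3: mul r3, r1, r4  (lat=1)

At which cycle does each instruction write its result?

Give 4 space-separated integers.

Answer: 2 3 5 5

Derivation:
I0 mul r2: issue@1 deps=(None,None) exec_start@1 write@2
I1 add r1: issue@2 deps=(None,None) exec_start@2 write@3
I2 add r3: issue@3 deps=(0,1) exec_start@3 write@5
I3 mul r3: issue@4 deps=(1,None) exec_start@4 write@5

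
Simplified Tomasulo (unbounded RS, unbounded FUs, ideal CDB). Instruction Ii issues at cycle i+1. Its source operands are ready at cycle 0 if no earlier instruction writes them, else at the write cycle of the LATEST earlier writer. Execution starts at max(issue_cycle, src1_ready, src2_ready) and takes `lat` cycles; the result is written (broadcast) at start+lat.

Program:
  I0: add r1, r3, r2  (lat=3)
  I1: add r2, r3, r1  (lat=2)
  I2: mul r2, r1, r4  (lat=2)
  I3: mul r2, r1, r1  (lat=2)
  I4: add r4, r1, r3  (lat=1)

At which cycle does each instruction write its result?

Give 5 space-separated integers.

Answer: 4 6 6 6 6

Derivation:
I0 add r1: issue@1 deps=(None,None) exec_start@1 write@4
I1 add r2: issue@2 deps=(None,0) exec_start@4 write@6
I2 mul r2: issue@3 deps=(0,None) exec_start@4 write@6
I3 mul r2: issue@4 deps=(0,0) exec_start@4 write@6
I4 add r4: issue@5 deps=(0,None) exec_start@5 write@6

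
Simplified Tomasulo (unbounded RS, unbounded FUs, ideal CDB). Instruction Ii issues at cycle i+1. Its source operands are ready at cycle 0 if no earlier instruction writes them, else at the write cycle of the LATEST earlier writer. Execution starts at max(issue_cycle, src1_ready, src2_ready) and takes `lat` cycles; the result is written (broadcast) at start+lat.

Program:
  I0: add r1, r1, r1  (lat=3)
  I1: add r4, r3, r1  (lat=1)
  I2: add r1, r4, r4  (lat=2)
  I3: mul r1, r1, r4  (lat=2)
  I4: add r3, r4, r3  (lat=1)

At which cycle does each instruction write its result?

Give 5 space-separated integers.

Answer: 4 5 7 9 6

Derivation:
I0 add r1: issue@1 deps=(None,None) exec_start@1 write@4
I1 add r4: issue@2 deps=(None,0) exec_start@4 write@5
I2 add r1: issue@3 deps=(1,1) exec_start@5 write@7
I3 mul r1: issue@4 deps=(2,1) exec_start@7 write@9
I4 add r3: issue@5 deps=(1,None) exec_start@5 write@6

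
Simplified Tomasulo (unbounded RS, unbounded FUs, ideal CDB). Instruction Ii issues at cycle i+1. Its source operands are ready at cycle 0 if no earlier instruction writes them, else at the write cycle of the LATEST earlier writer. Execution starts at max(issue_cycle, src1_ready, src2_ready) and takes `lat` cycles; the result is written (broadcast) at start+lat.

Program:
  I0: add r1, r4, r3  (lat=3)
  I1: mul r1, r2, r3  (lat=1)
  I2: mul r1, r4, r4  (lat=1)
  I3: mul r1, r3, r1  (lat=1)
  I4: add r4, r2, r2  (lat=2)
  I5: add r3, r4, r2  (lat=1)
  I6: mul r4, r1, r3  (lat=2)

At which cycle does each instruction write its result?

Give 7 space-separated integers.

I0 add r1: issue@1 deps=(None,None) exec_start@1 write@4
I1 mul r1: issue@2 deps=(None,None) exec_start@2 write@3
I2 mul r1: issue@3 deps=(None,None) exec_start@3 write@4
I3 mul r1: issue@4 deps=(None,2) exec_start@4 write@5
I4 add r4: issue@5 deps=(None,None) exec_start@5 write@7
I5 add r3: issue@6 deps=(4,None) exec_start@7 write@8
I6 mul r4: issue@7 deps=(3,5) exec_start@8 write@10

Answer: 4 3 4 5 7 8 10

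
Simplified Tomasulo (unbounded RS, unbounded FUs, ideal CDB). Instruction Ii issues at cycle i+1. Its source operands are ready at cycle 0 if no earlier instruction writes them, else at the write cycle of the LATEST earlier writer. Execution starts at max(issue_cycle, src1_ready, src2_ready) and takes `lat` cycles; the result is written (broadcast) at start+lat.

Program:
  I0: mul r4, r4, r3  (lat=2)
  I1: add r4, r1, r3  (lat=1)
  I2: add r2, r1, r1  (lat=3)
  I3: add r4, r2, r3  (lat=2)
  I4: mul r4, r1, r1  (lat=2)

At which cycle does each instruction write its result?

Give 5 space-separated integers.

Answer: 3 3 6 8 7

Derivation:
I0 mul r4: issue@1 deps=(None,None) exec_start@1 write@3
I1 add r4: issue@2 deps=(None,None) exec_start@2 write@3
I2 add r2: issue@3 deps=(None,None) exec_start@3 write@6
I3 add r4: issue@4 deps=(2,None) exec_start@6 write@8
I4 mul r4: issue@5 deps=(None,None) exec_start@5 write@7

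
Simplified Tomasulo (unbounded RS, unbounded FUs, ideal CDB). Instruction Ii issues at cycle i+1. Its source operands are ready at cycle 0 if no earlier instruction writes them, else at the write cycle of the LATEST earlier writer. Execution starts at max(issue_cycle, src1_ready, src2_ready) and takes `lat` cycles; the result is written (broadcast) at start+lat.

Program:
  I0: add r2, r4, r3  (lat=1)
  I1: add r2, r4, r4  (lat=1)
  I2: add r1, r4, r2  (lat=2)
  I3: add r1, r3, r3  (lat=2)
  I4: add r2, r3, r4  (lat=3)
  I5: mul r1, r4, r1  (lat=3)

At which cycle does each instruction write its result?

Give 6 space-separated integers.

Answer: 2 3 5 6 8 9

Derivation:
I0 add r2: issue@1 deps=(None,None) exec_start@1 write@2
I1 add r2: issue@2 deps=(None,None) exec_start@2 write@3
I2 add r1: issue@3 deps=(None,1) exec_start@3 write@5
I3 add r1: issue@4 deps=(None,None) exec_start@4 write@6
I4 add r2: issue@5 deps=(None,None) exec_start@5 write@8
I5 mul r1: issue@6 deps=(None,3) exec_start@6 write@9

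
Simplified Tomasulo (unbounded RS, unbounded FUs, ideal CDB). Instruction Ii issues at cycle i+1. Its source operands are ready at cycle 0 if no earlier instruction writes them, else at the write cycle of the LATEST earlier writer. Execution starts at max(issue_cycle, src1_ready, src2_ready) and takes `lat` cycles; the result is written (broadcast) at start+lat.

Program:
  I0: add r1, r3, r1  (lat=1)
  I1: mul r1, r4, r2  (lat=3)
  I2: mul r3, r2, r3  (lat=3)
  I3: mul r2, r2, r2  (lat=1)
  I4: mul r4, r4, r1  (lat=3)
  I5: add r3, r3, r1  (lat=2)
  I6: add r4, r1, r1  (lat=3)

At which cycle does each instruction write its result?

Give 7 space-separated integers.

Answer: 2 5 6 5 8 8 10

Derivation:
I0 add r1: issue@1 deps=(None,None) exec_start@1 write@2
I1 mul r1: issue@2 deps=(None,None) exec_start@2 write@5
I2 mul r3: issue@3 deps=(None,None) exec_start@3 write@6
I3 mul r2: issue@4 deps=(None,None) exec_start@4 write@5
I4 mul r4: issue@5 deps=(None,1) exec_start@5 write@8
I5 add r3: issue@6 deps=(2,1) exec_start@6 write@8
I6 add r4: issue@7 deps=(1,1) exec_start@7 write@10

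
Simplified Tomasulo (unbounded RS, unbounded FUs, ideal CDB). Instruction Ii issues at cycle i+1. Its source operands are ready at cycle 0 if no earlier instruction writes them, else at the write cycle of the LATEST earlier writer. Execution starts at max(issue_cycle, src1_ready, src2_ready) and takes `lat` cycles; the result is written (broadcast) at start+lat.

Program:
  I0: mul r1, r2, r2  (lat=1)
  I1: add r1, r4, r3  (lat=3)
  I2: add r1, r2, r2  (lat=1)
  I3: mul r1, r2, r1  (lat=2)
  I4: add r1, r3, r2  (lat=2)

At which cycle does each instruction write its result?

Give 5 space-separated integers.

Answer: 2 5 4 6 7

Derivation:
I0 mul r1: issue@1 deps=(None,None) exec_start@1 write@2
I1 add r1: issue@2 deps=(None,None) exec_start@2 write@5
I2 add r1: issue@3 deps=(None,None) exec_start@3 write@4
I3 mul r1: issue@4 deps=(None,2) exec_start@4 write@6
I4 add r1: issue@5 deps=(None,None) exec_start@5 write@7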